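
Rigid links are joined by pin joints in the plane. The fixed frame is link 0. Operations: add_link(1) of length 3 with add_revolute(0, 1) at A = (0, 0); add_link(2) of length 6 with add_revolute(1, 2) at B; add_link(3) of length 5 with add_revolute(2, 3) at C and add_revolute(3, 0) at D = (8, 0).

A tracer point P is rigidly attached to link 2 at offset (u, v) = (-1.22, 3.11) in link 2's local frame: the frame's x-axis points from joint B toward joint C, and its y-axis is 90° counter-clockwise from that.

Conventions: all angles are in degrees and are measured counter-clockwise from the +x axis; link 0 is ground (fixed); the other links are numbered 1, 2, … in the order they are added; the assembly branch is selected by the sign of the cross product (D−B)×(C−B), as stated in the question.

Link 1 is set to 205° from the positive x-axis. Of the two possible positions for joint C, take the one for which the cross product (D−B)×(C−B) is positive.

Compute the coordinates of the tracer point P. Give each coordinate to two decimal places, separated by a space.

A=(0,0), D=(8.00,0)
B = A + 3.00·(cos205°, sin205°) = (-2.7189, -1.2679)
|BD| = 10.7936
circle(B,6.00) ∩ circle(D,5.00): a=5.9064, h=1.0558
  candidates: C₊=(3.0226,0.4744) cross=11.396; C₋=(3.2706,-1.6225) cross=-11.396
  branch + wants cross > 0 → take C=(3.0226,0.4744) (cross=11.396)
ex = (C−B)/|BC| = (0.9569,0.2904); ey = (-0.2904,0.9569)
P = B + -1.22·ex + 3.11·ey = (-4.7894,1.3539)

-4.79 1.35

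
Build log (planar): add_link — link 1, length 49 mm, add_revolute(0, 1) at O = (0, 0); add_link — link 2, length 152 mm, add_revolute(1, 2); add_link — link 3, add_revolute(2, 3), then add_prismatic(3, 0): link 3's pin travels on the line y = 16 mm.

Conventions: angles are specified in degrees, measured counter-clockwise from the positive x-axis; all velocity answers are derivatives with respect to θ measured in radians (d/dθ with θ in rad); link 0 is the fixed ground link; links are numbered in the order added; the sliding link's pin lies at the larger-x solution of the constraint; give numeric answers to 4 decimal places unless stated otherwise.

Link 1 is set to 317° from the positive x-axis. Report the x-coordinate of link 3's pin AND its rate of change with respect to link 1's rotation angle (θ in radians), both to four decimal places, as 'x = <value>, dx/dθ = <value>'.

geometry: r = 49 mm, L = 152 mm, e = 16 mm
crank pin P = (r cos θ, r sin θ) = (35.836331, -33.417920)
h = r sin θ − e = -33.417920 − 16 = -49.417920
x = r cos θ + √(L² − h²) = 35.836331 + 143.742371 = 179.578702
dx/dθ = −r sin θ − h·r cos θ/√(L² − h²) (θ in radians; h = -49.417920) = 45.738274

x = 179.5787, dx/dθ = 45.7383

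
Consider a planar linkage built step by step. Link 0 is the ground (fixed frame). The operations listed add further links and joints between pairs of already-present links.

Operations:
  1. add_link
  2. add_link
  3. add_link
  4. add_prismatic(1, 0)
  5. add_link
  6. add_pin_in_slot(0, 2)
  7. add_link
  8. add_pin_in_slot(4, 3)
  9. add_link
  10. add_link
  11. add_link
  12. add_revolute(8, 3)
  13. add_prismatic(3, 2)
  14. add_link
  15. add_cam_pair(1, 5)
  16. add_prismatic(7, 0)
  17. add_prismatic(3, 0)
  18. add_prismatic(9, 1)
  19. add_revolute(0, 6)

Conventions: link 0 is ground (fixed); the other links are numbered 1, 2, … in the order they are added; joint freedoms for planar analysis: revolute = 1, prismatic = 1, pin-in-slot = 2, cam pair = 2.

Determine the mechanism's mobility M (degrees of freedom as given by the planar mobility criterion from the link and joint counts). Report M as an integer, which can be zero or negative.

L=1 J1=0 J2=0
add link → L=2 J1=0 J2=0
add link → L=3 J1=0 J2=0
add link → L=4 J1=0 J2=0
P@1,0 dof=1 J1 → L=4 J1=1 J2=0
add link → L=5 J1=1 J2=0
PS@0,2 dof=2 J2 → L=5 J1=1 J2=1
add link → L=6 J1=1 J2=1
PS@4,3 dof=2 J2 → L=6 J1=1 J2=2
add link → L=7 J1=1 J2=2
add link → L=8 J1=1 J2=2
add link → L=9 J1=1 J2=2
R@8,3 dof=1 J1 → L=9 J1=2 J2=2
P@3,2 dof=1 J1 → L=9 J1=3 J2=2
add link → L=10 J1=3 J2=2
C@1,5 dof=2 J2 → L=10 J1=3 J2=3
P@7,0 dof=1 J1 → L=10 J1=4 J2=3
P@3,0 dof=1 J1 → L=10 J1=5 J2=3
P@9,1 dof=1 J1 → L=10 J1=6 J2=3
R@0,6 dof=1 J1 → L=10 J1=7 J2=3
M=3(L−1)−2J1−J2=3·9−2·7−3=10

M = 10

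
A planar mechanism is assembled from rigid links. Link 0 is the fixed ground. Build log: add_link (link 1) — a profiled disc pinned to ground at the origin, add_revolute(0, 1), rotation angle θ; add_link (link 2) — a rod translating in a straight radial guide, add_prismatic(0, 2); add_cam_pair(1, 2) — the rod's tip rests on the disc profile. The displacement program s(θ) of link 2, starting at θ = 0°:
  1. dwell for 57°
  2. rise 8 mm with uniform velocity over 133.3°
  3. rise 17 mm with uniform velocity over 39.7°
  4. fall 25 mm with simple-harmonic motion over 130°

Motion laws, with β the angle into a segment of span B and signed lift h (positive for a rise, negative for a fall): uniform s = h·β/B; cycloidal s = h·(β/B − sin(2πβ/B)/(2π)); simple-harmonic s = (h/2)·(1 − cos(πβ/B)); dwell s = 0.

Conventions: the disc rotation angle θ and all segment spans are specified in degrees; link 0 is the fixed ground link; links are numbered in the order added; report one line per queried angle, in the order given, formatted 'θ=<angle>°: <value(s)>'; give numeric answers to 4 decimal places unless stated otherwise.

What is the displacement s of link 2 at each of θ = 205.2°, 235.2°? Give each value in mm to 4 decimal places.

seg 1 [0°–57°] dwell: s stays 0.0000
seg 2 [57°–190.3°] uniform, h=8: full span → s += 8 → s = 8.0000
seg 3 [190.3°–230°] uniform, h=17: θ=205.2° here. β=14.9, B=39.7. 17·14.9/39.7 = 6.3804 → s = 14.3804
seg 3 [190.3°–230°] uniform, h=17: full span → s += 17 → s = 25.0000
seg 4 [230°–360°] simple-harmonic, h=-25: θ=235.2° here. β=5.2, B=130. -25/2·(1 − cos(π·0.0400)) = -0.0986 → s = 24.9014

θ=205.2°: 14.3804
θ=235.2°: 24.9014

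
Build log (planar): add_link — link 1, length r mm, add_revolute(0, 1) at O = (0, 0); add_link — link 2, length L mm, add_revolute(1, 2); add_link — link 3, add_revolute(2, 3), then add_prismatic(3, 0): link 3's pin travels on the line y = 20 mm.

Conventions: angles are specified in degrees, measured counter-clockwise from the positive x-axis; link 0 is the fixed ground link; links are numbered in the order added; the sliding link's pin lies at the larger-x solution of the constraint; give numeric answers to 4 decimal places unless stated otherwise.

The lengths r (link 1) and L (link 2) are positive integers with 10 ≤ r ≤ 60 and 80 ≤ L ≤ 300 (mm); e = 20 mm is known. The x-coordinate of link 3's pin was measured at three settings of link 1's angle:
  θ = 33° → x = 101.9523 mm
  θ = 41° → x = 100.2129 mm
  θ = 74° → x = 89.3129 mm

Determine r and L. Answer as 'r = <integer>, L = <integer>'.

constraint per measurement: (x − r cos θ)² + (r sin θ − e)² = L²
subtracting the θ₁ and θ₂ equations cancels the r² and L² terms:
r = (x₁² − x₂²) / (2[(x₁cos θ₁ + e sin θ₁) − (x₂cos θ₂ + e sin θ₂)]) = 23.0004 → r = 23
L² = (x₁ − r cos θ₁)² + (r sin θ₁ − e)² = 6889.0015 → L = 83.0000 → L = 83
check at θ₃=74°: x = 89.3129 (printed 89.3129) ✓

r = 23, L = 83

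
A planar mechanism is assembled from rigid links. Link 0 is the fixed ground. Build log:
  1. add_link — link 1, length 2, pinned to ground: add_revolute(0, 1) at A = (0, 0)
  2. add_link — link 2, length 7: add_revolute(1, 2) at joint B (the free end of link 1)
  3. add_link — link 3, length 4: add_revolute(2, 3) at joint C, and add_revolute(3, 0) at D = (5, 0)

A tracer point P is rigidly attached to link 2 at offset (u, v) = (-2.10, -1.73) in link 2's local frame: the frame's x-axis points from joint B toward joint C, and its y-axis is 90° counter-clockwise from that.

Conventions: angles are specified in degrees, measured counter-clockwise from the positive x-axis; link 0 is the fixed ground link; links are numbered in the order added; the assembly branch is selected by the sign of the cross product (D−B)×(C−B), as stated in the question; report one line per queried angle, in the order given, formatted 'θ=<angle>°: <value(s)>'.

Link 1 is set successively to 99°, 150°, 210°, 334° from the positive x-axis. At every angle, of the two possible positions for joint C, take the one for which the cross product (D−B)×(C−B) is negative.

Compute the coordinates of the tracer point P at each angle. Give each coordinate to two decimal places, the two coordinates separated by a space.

A=(0,0), D=(5.00,0)
θ=99°: B = A + 2.00·(cos99°, sin99°) = (-0.3129, 1.9754)
θ=99°: |BD| = 5.6682
θ=99°: circle(B,7.00) ∩ circle(D,4.00): a=5.7451, h=3.9993
θ=99°:   candidates: C₊=(6.4658,3.7218) cross=22.669; C₋=(3.6783,-3.7753) cross=-22.669
θ=99°:   branch - wants cross < 0 → take C=(3.6783,-3.7753) (cross=-22.669)
θ=99°: ex = (C−B)/|BC| = (0.5702,-0.8215); ey = (0.8215,0.5702)
θ=99°: P = B + -2.10·ex + -1.73·ey = (-2.9315,2.7142)
θ=150°: B = A + 2.00·(cos150°, sin150°) = (-1.7321, 1.0000)
θ=150°: |BD| = 6.8059
θ=150°: circle(B,7.00) ∩ circle(D,4.00): a=5.8273, h=3.8784
θ=150°:   candidates: C₊=(4.6019,3.9801) cross=26.396; C₋=(3.4622,-3.6926) cross=-26.396
θ=150°:   branch - wants cross < 0 → take C=(3.4622,-3.6926) (cross=-26.396)
θ=150°: ex = (C−B)/|BC| = (0.7420,-0.6704); ey = (0.6704,0.7420)
θ=150°: P = B + -2.10·ex + -1.73·ey = (-4.4500,1.1241)
θ=210°: B = A + 2.00·(cos210°, sin210°) = (-1.7321, -1.0000)
θ=210°: |BD| = 6.8059
θ=210°: circle(B,7.00) ∩ circle(D,4.00): a=5.8273, h=3.8784
θ=210°:   candidates: C₊=(3.4622,3.6926) cross=26.396; C₋=(4.6019,-3.9801) cross=-26.396
θ=210°:   branch - wants cross < 0 → take C=(4.6019,-3.9801) (cross=-26.396)
θ=210°: ex = (C−B)/|BC| = (0.9048,-0.4257); ey = (0.4257,0.9048)
θ=210°: P = B + -2.10·ex + -1.73·ey = (-4.3688,-1.6713)
θ=334°: B = A + 2.00·(cos334°, sin334°) = (1.7976, -0.8767)
θ=334°: |BD| = 3.3203
θ=334°: circle(B,7.00) ∩ circle(D,4.00): a=6.6296, h=2.2468
θ=334°:   candidates: C₊=(7.5986,3.0409) cross=7.460; C₋=(8.7852,-1.2932) cross=-7.460
θ=334°:   branch - wants cross < 0 → take C=(8.7852,-1.2932) (cross=-7.460)
θ=334°: ex = (C−B)/|BC| = (0.9982,-0.0595); ey = (0.0595,0.9982)
θ=334°: P = B + -2.10·ex + -1.73·ey = (-0.4016,-2.4787)

θ=99°: -2.93 2.71
θ=150°: -4.45 1.12
θ=210°: -4.37 -1.67
θ=334°: -0.40 -2.48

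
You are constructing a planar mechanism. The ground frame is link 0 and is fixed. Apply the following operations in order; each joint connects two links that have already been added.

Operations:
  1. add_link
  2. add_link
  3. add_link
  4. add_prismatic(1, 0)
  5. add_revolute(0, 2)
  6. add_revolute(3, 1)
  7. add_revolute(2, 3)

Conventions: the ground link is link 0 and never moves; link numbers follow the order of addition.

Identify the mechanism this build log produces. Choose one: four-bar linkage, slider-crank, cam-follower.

links: 4 (incl. ground); joints: 3 revolute, 1 prismatic, 0 higher (cam) pair, forming one closed loop
4 links, 3 revolutes + 1 prismatic in one loop → slider-crank

slider-crank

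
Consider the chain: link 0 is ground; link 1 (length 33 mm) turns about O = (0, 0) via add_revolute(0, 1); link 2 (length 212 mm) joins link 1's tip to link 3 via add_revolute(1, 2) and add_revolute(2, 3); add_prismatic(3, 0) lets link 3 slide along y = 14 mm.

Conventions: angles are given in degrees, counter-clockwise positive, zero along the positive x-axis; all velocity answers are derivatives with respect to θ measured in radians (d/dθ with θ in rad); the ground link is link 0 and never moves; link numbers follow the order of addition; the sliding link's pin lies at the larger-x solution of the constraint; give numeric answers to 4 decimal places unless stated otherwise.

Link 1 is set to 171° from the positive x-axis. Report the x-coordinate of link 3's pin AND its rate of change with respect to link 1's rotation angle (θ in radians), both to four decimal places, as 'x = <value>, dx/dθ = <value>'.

geometry: r = 33 mm, L = 212 mm, e = 14 mm
crank pin P = (r cos θ, r sin θ) = (-32.593715, 5.162337)
h = r sin θ − e = 5.162337 − 14 = -8.837663
x = r cos θ + √(L² − h²) = -32.593715 + 211.815712 = 179.221996
dx/dθ = −r sin θ − h·r cos θ/√(L² − h²) (θ in radians; h = -8.837663) = -6.522257

x = 179.2220, dx/dθ = -6.5223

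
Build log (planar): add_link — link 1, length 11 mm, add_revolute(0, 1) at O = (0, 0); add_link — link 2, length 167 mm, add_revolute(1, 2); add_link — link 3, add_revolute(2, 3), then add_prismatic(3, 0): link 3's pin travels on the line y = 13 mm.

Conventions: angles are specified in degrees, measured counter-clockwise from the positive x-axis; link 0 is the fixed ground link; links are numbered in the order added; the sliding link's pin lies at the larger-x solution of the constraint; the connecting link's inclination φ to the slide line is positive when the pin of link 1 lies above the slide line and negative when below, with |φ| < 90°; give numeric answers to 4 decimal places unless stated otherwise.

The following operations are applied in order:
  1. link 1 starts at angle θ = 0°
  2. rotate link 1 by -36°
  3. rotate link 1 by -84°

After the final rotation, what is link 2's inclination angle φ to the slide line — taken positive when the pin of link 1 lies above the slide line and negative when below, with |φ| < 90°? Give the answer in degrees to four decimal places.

geometry: r = 11 mm, L = 167 mm, e = 13 mm; θ starts at 0°
rotate link 1 by -36°: θ ← 0° -36° = -36°
rotate link 1 by -84°: θ ← -36° -84° = -120°
h = r sin θ − e = -9.526279 − 13 = -22.526279
sin φ = h / L = -22.526279 / 167 = -0.13488790
φ = arcsin(-0.13488790) = -7.752138°

-7.7521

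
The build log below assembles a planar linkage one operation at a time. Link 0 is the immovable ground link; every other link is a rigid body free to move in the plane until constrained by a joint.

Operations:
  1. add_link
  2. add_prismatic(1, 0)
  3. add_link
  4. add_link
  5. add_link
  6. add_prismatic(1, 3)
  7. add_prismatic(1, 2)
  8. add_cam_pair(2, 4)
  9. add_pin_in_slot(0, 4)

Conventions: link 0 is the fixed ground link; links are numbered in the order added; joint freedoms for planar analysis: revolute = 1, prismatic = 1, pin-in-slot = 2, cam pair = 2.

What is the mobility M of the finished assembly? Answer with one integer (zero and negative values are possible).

L=1 J1=0 J2=0
add link → L=2 J1=0 J2=0
P@1,0 dof=1 J1 → L=2 J1=1 J2=0
add link → L=3 J1=1 J2=0
add link → L=4 J1=1 J2=0
add link → L=5 J1=1 J2=0
P@1,3 dof=1 J1 → L=5 J1=2 J2=0
P@1,2 dof=1 J1 → L=5 J1=3 J2=0
C@2,4 dof=2 J2 → L=5 J1=3 J2=1
PS@0,4 dof=2 J2 → L=5 J1=3 J2=2
M=3(L−1)−2J1−J2=3·4−2·3−2=4

M = 4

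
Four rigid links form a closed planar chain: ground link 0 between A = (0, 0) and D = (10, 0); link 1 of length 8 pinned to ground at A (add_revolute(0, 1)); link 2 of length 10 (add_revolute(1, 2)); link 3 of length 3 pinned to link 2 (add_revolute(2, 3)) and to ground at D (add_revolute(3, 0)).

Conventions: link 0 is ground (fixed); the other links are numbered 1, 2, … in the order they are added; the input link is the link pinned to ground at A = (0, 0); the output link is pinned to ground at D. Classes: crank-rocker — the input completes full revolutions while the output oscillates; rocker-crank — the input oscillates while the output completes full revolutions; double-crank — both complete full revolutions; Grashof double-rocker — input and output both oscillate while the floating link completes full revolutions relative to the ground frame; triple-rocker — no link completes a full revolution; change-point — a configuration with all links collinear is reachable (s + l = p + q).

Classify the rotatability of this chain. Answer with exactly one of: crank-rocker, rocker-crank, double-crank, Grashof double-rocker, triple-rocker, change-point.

lengths: ground=10, input=8, coupler=10, output=3
sorted: s=3 (shortest), l=10 (longest), p+q=18
s + l = 13 vs p + q = 18
s + l < p + q (Grashof) with shortest = output link → rocker-crank

rocker-crank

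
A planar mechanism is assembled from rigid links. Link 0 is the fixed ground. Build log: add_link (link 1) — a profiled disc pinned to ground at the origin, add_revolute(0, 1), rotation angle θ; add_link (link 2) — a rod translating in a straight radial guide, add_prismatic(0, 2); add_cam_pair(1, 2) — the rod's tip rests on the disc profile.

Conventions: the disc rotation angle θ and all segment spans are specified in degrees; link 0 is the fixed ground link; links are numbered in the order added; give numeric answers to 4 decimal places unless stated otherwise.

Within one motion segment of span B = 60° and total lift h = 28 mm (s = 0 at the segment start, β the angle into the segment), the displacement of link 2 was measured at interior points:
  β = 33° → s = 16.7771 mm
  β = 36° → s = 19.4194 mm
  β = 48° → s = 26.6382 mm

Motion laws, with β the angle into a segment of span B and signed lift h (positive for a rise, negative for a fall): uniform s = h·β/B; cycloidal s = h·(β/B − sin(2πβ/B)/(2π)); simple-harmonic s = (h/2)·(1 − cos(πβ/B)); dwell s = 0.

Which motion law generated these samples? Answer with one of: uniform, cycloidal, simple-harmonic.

candidates at β/B = r: uniform s = h·r (linear in β); cycloidal s = h·(r − sin(2πr)/(2π)); simple-harmonic s = (h/2)(1 − cos(πr))
β=33°: printed 16.7771 | uniform 15.4000, cycloidal 16.7771, simple-harmonic 16.1901
β=36°: printed 19.4194 | uniform 16.8000, cycloidal 19.4194, simple-harmonic 18.3262
β=48°: printed 26.6382 | uniform 22.4000, cycloidal 26.6382, simple-harmonic 25.3262
only one law matches every sample → cycloidal

cycloidal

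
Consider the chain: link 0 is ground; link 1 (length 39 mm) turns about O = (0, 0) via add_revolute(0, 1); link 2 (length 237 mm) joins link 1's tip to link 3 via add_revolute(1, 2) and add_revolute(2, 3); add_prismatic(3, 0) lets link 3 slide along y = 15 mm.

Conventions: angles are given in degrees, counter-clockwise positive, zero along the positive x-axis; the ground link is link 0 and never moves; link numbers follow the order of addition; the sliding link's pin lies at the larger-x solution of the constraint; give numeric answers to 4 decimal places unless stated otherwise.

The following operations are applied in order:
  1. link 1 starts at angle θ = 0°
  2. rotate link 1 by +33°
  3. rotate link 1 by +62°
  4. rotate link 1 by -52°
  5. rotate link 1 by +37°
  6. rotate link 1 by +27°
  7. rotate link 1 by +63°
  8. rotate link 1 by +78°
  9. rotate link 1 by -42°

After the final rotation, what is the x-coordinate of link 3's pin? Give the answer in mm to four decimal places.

geometry: r = 39 mm, L = 237 mm, e = 15 mm; θ starts at 0°
rotate link 1 by +33°: θ ← 0° +33° = 33°
rotate link 1 by +62°: θ ← 33° +62° = 95°
rotate link 1 by -52°: θ ← 95° -52° = 43°
rotate link 1 by +37°: θ ← 43° +37° = 80°
rotate link 1 by +27°: θ ← 80° +27° = 107°
rotate link 1 by +63°: θ ← 107° +63° = 170°
rotate link 1 by +78°: θ ← 170° +78° = 248°
rotate link 1 by -42°: θ ← 248° -42° = 206°
crank pin P = (r cos θ, r sin θ) = (-35.052968, -17.096475)
h = r sin θ − e = -17.096475 − 15 = -32.096475
x = r cos θ + √(L² − h²) = -35.052968 + 234.816559 = 199.763591

199.7636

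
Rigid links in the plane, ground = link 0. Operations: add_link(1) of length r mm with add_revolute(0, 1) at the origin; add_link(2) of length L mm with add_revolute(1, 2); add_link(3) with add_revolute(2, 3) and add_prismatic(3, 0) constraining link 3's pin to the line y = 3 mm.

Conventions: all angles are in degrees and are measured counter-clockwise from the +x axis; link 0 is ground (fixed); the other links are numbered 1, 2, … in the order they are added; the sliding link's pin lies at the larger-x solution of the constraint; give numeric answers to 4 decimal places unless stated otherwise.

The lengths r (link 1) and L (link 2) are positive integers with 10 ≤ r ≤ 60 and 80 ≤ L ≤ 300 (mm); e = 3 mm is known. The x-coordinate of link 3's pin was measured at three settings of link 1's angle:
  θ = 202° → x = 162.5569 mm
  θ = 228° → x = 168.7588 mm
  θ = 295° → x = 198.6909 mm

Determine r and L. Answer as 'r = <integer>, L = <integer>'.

constraint per measurement: (x − r cos θ)² + (r sin θ − e)² = L²
subtracting the θ₁ and θ₂ equations cancels the r² and L² terms:
r = (x₁² − x₂²) / (2[(x₁cos θ₁ + e sin θ₁) − (x₂cos θ₂ + e sin θ₂)]) = 27.9998 → r = 28
L² = (x₁ − r cos θ₁)² + (r sin θ₁ − e)² = 35721.0071 → L = 189.0000 → L = 189
check at θ₃=295°: x = 198.6909 (printed 198.6909) ✓

r = 28, L = 189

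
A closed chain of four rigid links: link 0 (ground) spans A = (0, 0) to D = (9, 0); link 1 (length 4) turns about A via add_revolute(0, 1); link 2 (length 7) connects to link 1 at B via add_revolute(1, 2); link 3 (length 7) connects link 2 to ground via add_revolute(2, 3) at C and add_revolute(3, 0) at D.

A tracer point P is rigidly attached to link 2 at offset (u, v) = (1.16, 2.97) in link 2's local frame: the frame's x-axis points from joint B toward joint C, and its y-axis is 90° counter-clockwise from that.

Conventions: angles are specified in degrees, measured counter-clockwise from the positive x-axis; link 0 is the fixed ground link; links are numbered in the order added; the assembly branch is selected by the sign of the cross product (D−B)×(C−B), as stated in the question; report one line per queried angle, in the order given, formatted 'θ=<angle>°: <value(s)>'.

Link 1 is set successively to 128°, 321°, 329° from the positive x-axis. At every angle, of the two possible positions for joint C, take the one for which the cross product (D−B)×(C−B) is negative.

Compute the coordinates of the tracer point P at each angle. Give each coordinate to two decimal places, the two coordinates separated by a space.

A=(0,0), D=(9.00,0)
θ=128°: B = A + 4.00·(cos128°, sin128°) = (-2.4626, 3.1520)
θ=128°: |BD| = 11.8881
θ=128°: circle(B,7.00) ∩ circle(D,7.00): a=5.9441, h=3.6970
θ=128°:   candidates: C₊=(4.2489,5.1407) cross=43.951; C₋=(2.2884,-1.9887) cross=-43.951
θ=128°:   branch - wants cross < 0 → take C=(2.2884,-1.9887) (cross=-43.951)
θ=128°: ex = (C−B)/|BC| = (0.6787,-0.7344); ey = (0.7344,0.6787)
θ=128°: P = B + 1.16·ex + 2.97·ey = (0.5058,4.3160)
θ=321°: B = A + 4.00·(cos321°, sin321°) = (3.1086, -2.5173)
θ=321°: |BD| = 6.4067
θ=321°: circle(B,7.00) ∩ circle(D,7.00): a=3.2033, h=6.2240
θ=321°:   candidates: C₊=(3.6088,4.4648) cross=39.875; C₋=(8.4998,-6.9821) cross=-39.875
θ=321°:   branch - wants cross < 0 → take C=(8.4998,-6.9821) (cross=-39.875)
θ=321°: ex = (C−B)/|BC| = (0.7702,-0.6378); ey = (0.6378,0.7702)
θ=321°: P = B + 1.16·ex + 2.97·ey = (5.8963,-0.9697)
θ=329°: B = A + 4.00·(cos329°, sin329°) = (3.4287, -2.0602)
θ=329°: |BD| = 5.9400
θ=329°: circle(B,7.00) ∩ circle(D,7.00): a=2.9700, h=6.3387
θ=329°:   candidates: C₊=(4.0159,4.9152) cross=37.652; C₋=(8.4128,-6.9753) cross=-37.652
θ=329°:   branch - wants cross < 0 → take C=(8.4128,-6.9753) (cross=-37.652)
θ=329°: ex = (C−B)/|BC| = (0.7120,-0.7022); ey = (0.7022,0.7120)
θ=329°: P = B + 1.16·ex + 2.97·ey = (6.3400,-0.7600)

θ=128°: 0.51 4.32
θ=321°: 5.90 -0.97
θ=329°: 6.34 -0.76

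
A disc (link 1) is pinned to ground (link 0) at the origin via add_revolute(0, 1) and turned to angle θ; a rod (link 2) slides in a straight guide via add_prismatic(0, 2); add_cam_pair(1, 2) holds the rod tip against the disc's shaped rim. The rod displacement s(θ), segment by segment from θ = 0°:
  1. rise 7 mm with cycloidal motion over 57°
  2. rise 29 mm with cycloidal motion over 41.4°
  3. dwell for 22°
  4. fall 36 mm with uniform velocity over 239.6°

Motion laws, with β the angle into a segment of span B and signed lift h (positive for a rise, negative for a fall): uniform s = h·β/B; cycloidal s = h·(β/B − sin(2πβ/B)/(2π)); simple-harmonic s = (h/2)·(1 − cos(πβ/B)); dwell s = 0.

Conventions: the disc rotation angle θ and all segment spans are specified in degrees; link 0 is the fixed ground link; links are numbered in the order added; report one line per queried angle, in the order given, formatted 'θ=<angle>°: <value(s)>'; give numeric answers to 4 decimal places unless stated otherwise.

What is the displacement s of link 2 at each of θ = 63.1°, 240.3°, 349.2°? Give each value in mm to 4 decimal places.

segment 1 (0° to 57°, cycloidal, h = 7) is passed completely: s = 0.0000 + (7) = 7.0000
θ = 63.1° falls in segment 2 (57° to 98.4°, cycloidal, h = 29): β = 63.1 − 57 = 6.1°, B = 41.4°; Δs = 29·(0.1473 − sin(2π·0.1473)/(2π)) = 0.5847; s = 7.0000 + 0.5847 = 7.5847
segment 2 (57° to 98.4°, cycloidal, h = 29) is passed completely: s = 7.0000 + (29) = 36.0000
segment 3 (98.4° to 120.4°, dwell): s unchanged at 36.0000
θ = 240.3° falls in segment 4 (120.4° to 360°, uniform, h = -36): β = 240.3 − 120.4 = 119.9°, B = 239.6°; Δs = -36·119.9/239.6 = -18.0150; s = 36.0000 − 18.0150 = 17.9850
θ = 349.2° falls in segment 4 (120.4° to 360°, uniform, h = -36): β = 349.2 − 120.4 = 228.8°, B = 239.6°; Δs = -36·228.8/239.6 = -34.3773; s = 36.0000 − 34.3773 = 1.6227

θ=63.1°: 7.5847
θ=240.3°: 17.9850
θ=349.2°: 1.6227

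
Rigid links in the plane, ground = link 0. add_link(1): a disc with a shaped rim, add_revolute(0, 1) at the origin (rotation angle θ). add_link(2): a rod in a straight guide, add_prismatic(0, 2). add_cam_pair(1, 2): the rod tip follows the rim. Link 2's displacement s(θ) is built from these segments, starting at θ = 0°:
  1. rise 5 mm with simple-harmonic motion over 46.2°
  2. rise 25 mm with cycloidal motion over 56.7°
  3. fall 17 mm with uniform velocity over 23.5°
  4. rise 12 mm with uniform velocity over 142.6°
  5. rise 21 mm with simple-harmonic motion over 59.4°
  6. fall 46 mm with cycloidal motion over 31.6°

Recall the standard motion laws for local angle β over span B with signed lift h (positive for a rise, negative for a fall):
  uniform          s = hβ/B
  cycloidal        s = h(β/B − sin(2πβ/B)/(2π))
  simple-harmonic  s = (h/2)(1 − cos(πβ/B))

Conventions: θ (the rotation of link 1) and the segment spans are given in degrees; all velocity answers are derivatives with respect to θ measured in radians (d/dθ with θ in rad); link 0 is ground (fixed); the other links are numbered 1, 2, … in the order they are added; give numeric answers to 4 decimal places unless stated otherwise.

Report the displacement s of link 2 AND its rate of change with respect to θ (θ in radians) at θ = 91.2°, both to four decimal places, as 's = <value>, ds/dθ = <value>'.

segment 1 (0° to 46.2°, simple-harmonic, h = 5) is passed completely: s = 0.0000 + (5) = 5.0000
θ = 91.2° falls in segment 2 (46.2° to 102.9°, cycloidal, h = 25): β = 91.2 − 46.2 = 45°, B = 56.7°; Δs = 25·(0.7937 − sin(2π·0.7937)/(2π)) = 23.6714; s = 5.0000 + 23.6714 = 28.6714
velocity in seg [46.2°–102.9°] (cycloidal), θ in radians: β = 45° = 0.7854 rad, B = 56.7° = 0.9896 rad; ds/dθ = (h/B)(1 − cos(2πβ/B)) = (25/0.9896)(1 − cos(2π·0.7937)) = 18.420531 mm/rad

s = 28.6714, ds/dθ = 18.4205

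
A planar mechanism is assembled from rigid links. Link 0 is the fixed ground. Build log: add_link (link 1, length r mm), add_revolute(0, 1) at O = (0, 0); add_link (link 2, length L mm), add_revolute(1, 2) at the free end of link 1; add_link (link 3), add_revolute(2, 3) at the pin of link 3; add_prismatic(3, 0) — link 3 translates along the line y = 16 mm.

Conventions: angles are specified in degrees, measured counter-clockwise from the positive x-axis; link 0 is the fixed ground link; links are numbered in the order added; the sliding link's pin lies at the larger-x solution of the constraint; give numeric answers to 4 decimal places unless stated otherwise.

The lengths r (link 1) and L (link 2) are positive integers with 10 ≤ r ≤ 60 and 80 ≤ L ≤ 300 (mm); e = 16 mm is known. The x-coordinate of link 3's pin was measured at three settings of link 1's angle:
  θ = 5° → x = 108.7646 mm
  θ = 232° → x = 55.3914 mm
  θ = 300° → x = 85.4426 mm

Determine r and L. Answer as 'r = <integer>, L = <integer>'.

constraint per measurement: (x − r cos θ)² + (r sin θ − e)² = L²
subtracting the θ₁ and θ₂ equations cancels the r² and L² terms:
r = (x₁² − x₂²) / (2[(x₁cos θ₁ + e sin θ₁) − (x₂cos θ₂ + e sin θ₂)]) = 28.0000 → r = 28
L² = (x₁ − r cos θ₁)² + (r sin θ₁ − e)² = 6724.0065 → L = 82.0000 → L = 82
check at θ₃=300°: x = 85.4426 (printed 85.4426) ✓

r = 28, L = 82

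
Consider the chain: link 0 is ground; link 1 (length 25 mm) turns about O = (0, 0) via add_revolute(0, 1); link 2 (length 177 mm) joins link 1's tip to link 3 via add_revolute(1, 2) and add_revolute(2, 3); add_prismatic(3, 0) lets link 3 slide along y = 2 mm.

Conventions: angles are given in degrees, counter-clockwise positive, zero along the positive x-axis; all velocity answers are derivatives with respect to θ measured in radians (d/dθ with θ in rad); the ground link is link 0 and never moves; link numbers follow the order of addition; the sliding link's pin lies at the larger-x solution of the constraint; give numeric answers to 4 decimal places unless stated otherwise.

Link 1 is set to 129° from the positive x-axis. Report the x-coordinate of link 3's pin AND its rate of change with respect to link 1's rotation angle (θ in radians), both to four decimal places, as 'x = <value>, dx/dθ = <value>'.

geometry: r = 25 mm, L = 177 mm, e = 2 mm
crank pin P = (r cos θ, r sin θ) = (-15.733010, 19.428649)
h = r sin θ − e = 19.428649 − 2 = 17.428649
x = r cos θ + √(L² − h²) = -15.733010 + 176.139837 = 160.406827
dx/dθ = −r sin θ − h·r cos θ/√(L² − h²) (θ in radians; h = 17.428649) = -17.871902

x = 160.4068, dx/dθ = -17.8719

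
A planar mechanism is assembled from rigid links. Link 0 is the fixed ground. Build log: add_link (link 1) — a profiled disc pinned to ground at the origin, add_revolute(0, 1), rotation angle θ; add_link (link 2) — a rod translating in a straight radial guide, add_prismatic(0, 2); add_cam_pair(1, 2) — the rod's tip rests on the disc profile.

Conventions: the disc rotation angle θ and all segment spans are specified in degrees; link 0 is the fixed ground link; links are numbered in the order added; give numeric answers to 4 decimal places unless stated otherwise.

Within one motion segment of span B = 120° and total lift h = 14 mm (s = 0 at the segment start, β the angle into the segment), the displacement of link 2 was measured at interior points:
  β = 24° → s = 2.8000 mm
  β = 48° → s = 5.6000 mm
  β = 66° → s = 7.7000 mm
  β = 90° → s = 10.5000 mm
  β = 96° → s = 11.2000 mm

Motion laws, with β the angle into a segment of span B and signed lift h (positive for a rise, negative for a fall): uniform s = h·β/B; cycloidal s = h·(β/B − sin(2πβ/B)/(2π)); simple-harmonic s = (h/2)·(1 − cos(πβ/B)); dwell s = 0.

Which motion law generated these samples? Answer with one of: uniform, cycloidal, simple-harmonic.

candidates at β/B = r: uniform s = h·r (linear in β); cycloidal s = h·(r − sin(2πr)/(2π)); simple-harmonic s = (h/2)(1 − cos(πr))
β=24°: printed 2.8000 | uniform 2.8000, cycloidal 0.6809, simple-harmonic 1.3369
β=48°: printed 5.6000 | uniform 5.6000, cycloidal 4.2903, simple-harmonic 4.8369
β=66°: printed 7.7000 | uniform 7.7000, cycloidal 8.3885, simple-harmonic 8.0950
β=90°: printed 10.5000 | uniform 10.5000, cycloidal 12.7282, simple-harmonic 11.9497
β=96°: printed 11.2000 | uniform 11.2000, cycloidal 13.3191, simple-harmonic 12.6631
only one law matches every sample → uniform

uniform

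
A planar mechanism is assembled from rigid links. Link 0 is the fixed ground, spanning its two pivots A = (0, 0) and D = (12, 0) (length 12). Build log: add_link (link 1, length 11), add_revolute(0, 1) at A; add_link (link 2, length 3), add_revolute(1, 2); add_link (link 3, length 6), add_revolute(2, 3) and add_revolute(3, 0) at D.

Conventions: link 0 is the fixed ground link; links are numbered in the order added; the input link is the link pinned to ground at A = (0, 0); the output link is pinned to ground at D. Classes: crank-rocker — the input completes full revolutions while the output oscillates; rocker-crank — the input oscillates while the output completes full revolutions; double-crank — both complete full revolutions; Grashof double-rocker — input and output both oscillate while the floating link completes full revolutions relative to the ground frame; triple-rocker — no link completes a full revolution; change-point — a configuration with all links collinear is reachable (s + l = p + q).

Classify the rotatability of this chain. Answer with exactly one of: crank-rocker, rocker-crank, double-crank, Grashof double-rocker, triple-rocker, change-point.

lengths: ground=12, input=11, coupler=3, output=6
sorted: s=3 (shortest), l=12 (longest), p+q=17
s + l = 15 vs p + q = 17
s + l < p + q (Grashof) with shortest = coupler link → Grashof double-rocker

Grashof double-rocker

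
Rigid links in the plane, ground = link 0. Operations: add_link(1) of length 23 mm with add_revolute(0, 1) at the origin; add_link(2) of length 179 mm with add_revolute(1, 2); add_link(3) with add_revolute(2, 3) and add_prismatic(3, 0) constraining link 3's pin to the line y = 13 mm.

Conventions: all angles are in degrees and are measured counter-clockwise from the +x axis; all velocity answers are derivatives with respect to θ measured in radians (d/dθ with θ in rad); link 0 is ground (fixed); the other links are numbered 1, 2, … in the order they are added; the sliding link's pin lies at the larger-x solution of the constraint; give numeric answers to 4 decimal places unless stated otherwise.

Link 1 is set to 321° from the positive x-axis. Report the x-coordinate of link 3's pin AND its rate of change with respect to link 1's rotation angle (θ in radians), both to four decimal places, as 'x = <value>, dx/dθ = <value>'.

geometry: r = 23 mm, L = 179 mm, e = 13 mm
crank pin P = (r cos θ, r sin θ) = (17.874357, -14.474369)
h = r sin θ − e = -14.474369 − 13 = -27.474369
x = r cos θ + √(L² − h²) = 17.874357 + 176.878939 = 194.753296
dx/dθ = −r sin θ − h·r cos θ/√(L² − h²) (θ in radians; h = -27.474369) = 17.250769

x = 194.7533, dx/dθ = 17.2508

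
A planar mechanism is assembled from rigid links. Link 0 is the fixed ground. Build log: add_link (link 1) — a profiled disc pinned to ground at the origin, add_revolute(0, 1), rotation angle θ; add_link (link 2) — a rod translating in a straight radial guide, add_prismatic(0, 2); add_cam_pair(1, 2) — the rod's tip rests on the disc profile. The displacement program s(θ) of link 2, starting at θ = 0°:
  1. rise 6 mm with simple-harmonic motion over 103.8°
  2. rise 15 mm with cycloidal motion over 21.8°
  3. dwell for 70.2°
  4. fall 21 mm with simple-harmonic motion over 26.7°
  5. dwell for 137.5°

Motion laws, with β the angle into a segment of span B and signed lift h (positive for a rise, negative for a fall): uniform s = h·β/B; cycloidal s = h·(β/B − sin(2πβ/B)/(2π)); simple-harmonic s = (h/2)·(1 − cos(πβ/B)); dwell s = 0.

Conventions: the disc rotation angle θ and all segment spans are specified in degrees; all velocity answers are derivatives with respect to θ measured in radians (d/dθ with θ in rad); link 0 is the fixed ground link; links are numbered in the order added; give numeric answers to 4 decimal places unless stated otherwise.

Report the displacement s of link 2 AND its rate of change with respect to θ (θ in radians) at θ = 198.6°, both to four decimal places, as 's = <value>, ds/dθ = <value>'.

seg 1 [0°–103.8°] simple-harmonic, h=6: full span → s += 6 → s = 6.0000
seg 2 [103.8°–125.6°] cycloidal, h=15: full span → s += 15 → s = 21.0000
seg 3 [125.6°–195.8°] dwell: s stays 21.0000
seg 4 [195.8°–222.5°] simple-harmonic, h=-21: θ=198.6° here. β=2.8, B=26.7. -21/2·(1 − cos(π·0.1049)) = -0.5647 → s = 20.4353
velocity in seg [195.8°–222.5°] (simple-harmonic), θ in radians: β = 2.8° = 0.0489 rad, B = 26.7° = 0.4660 rad; ds/dθ = (πh/(2B)) sin(πβ/B) = (π·(-21)/(2·0.4660)) sin(π·0.1049) = -22.901404 mm/rad

s = 20.4353, ds/dθ = -22.9014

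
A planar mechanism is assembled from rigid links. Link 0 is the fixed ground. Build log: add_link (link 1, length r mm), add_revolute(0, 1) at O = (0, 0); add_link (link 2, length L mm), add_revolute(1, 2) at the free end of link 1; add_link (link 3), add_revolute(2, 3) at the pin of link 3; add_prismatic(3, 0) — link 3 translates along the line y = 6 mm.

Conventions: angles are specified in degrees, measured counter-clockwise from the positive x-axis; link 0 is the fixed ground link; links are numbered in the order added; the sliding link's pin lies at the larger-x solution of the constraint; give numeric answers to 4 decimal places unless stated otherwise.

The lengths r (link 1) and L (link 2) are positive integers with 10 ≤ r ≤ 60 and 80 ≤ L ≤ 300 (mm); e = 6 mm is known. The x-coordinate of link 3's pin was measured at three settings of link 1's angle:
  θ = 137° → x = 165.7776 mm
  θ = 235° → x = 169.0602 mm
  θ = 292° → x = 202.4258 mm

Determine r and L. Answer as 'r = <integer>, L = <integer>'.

constraint per measurement: (x − r cos θ)² + (r sin θ − e)² = L²
subtracting the θ₁ and θ₂ equations cancels the r² and L² terms:
r = (x₁² − x₂²) / (2[(x₁cos θ₁ + e sin θ₁) − (x₂cos θ₂ + e sin θ₂)]) = 35.9991 → r = 36
L² = (x₁ − r cos θ₁)² + (r sin θ₁ − e)² = 37249.0178 → L = 193.0000 → L = 193
check at θ₃=292°: x = 202.4258 (printed 202.4258) ✓

r = 36, L = 193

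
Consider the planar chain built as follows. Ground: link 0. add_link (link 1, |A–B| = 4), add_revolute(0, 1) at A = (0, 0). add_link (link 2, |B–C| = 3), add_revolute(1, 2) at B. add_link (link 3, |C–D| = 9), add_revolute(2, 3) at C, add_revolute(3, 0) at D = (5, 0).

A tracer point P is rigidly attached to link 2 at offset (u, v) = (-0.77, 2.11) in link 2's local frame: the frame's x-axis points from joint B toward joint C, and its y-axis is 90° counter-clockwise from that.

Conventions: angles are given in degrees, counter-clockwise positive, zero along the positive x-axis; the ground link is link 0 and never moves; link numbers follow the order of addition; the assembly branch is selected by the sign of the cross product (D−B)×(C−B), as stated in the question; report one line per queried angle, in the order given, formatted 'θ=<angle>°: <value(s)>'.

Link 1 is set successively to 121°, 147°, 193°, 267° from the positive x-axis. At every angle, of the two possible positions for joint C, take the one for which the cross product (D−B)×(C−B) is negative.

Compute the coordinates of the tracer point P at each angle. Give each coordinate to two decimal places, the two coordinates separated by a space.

A=(0,0), D=(5.00,0)
θ=121°: B = A + 4.00·(cos121°, sin121°) = (-2.0602, 3.4287)
θ=121°: |BD| = 7.8487
θ=121°: circle(B,3.00) ∩ circle(D,9.00): a=-0.6624, h=2.9259
θ=121°:   candidates: C₊=(-1.3778,6.3500) cross=22.965; C₋=(-3.9342,1.0861) cross=-22.965
θ=121°:   branch - wants cross < 0 → take C=(-3.9342,1.0861) (cross=-22.965)
θ=121°: ex = (C−B)/|BC| = (-0.6247,-0.7809); ey = (0.7809,-0.6247)
θ=121°: P = B + -0.77·ex + 2.11·ey = (0.0685,2.7118)
θ=147°: B = A + 4.00·(cos147°, sin147°) = (-3.3547, 2.1786)
θ=147°: |BD| = 8.6341
θ=147°: circle(B,3.00) ∩ circle(D,9.00): a=0.1475, h=2.9964
θ=147°:   candidates: C₊=(-2.4559,5.0408) cross=25.871; C₋=(-3.9680,-0.7581) cross=-25.871
θ=147°:   branch - wants cross < 0 → take C=(-3.9680,-0.7581) (cross=-25.871)
θ=147°: ex = (C−B)/|BC| = (-0.2044,-0.9789); ey = (0.9789,-0.2044)
θ=147°: P = B + -0.77·ex + 2.11·ey = (-1.1318,2.5009)
θ=193°: B = A + 4.00·(cos193°, sin193°) = (-3.8975, -0.8998)
θ=193°: |BD| = 8.9429
θ=193°: circle(B,3.00) ∩ circle(D,9.00): a=0.4459, h=2.9667
θ=193°:   candidates: C₊=(-3.7524,2.0967) cross=26.531; C₋=(-3.1554,-3.8066) cross=-26.531
θ=193°:   branch - wants cross < 0 → take C=(-3.1554,-3.8066) (cross=-26.531)
θ=193°: ex = (C−B)/|BC| = (0.2474,-0.9689); ey = (0.9689,0.2474)
θ=193°: P = B + -0.77·ex + 2.11·ey = (-2.0435,0.3682)
θ=267°: B = A + 4.00·(cos267°, sin267°) = (-0.2093, -3.9945)
θ=267°: |BD| = 6.5646
θ=267°: circle(B,3.00) ∩ circle(D,9.00): a=-2.2017, h=2.0378
θ=267°:   candidates: C₊=(-3.1965,-3.7172) cross=13.377; C₋=(-0.7166,-6.9513) cross=-13.377
θ=267°:   branch - wants cross < 0 → take C=(-0.7166,-6.9513) (cross=-13.377)
θ=267°: ex = (C−B)/|BC| = (-0.1691,-0.9856); ey = (0.9856,-0.1691)
θ=267°: P = B + -0.77·ex + 2.11·ey = (2.0005,-3.5923)

θ=121°: 0.07 2.71
θ=147°: -1.13 2.50
θ=193°: -2.04 0.37
θ=267°: 2.00 -3.59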